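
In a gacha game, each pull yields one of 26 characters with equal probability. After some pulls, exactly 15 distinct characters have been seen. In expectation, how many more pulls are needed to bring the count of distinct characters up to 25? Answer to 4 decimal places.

52.5168

With k distinct characters already seen, the next new one takes an expected 26/(26-k) pulls.
Sum over k = 15,...,24: E = 26/11 + 26/10 + 26/9 + ... + 26/3 + 26/2 = 52.51681.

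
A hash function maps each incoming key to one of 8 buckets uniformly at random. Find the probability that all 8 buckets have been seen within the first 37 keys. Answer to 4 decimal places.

By inclusion–exclusion over which buckets are missing,
P(all seen) = Σ_{j=0}^{8} (-1)^j C(8,j)((8-j)/8)^37
= 1.00000 - 0.05720 + 0.00067 - 0.00000 + 0.00000 - 0.00000 + 0.00000 - 0.00000 + 0.00000
= 0.94347.

0.9435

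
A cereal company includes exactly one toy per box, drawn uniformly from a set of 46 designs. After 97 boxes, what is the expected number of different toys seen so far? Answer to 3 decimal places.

40.544

For each toy, P(seen in 97 boxes) = 1 - (45/46)^97 = 0.8814.
By linearity of expectation, E[distinct seen] = 46·(1 - (45/46)^97) = 40.5442.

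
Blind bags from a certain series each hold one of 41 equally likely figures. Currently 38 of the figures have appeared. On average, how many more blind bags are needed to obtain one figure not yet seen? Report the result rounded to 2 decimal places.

The number of blind bags until the next new figure is geometric with success probability 3/41, so its mean is 41/3.
E = 41/3 = 13.667.

13.67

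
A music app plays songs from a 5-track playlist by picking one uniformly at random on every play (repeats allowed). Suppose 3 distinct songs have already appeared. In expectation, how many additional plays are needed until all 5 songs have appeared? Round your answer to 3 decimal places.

With k distinct songs already seen, the next new one takes an expected 5/(5-k) plays.
Sum over k = 3,...,4: E = 5/2 + 5/1 = 7.5000.

7.500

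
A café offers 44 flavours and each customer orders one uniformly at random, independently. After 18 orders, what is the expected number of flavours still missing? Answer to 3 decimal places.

For each flavour, P(unseen after 18) = (43/44)^18 = 0.6611.
By linearity of expectation, E[unseen] = 44·(43/44)^18 = 29.0895.

29.090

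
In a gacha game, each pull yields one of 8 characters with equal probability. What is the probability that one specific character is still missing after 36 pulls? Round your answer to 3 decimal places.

Each pull misses the fixed character with probability (8-1)/8 = 7/8, independently.
P(still missing after 36) = (7/8)^36 = 0.0082.

0.008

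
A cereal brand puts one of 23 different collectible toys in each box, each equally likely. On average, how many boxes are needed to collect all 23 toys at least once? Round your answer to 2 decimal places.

Split into phases: going from k distinct to k+1 distinct takes on average 23/(23-k) boxes.
E[T] = 23/23 + 23/22 + 23/21 + ... + 23/2 + 23/1 = 23·H_{23}.
H_{23} = 3.734, so E[T] = 85.889.

85.89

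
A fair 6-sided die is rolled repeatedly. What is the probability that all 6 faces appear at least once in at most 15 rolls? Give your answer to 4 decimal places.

Let A_i be the event that face i is missing after 15 rolls. By inclusion–exclusion on the A_i,
P(all seen) = Σ_{j=0}^{6} (-1)^j C(6,j)((6-j)/6)^15
= 1.00000 - 0.38943 + 0.03425 - 0.00061 + 0.00000 - 0.00000 + 0.00000
= 0.64421.

0.6442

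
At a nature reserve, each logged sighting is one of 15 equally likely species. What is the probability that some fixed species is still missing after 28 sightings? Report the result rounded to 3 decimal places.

0.145

On each sighting the fixed species fails to appear with probability 14/15.
P(still missing after 28) = (14/15)^28 = 0.1449.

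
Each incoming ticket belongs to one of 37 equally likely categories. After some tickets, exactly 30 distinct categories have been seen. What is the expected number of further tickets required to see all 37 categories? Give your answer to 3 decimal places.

95.936

From k distinct to k+1 distinct takes on average 37/(37-k) tickets.
Sum over k = 30,...,36: E = 37/7 + 37/6 + 37/5 + ... + 37/2 + 37/1 = 95.9357.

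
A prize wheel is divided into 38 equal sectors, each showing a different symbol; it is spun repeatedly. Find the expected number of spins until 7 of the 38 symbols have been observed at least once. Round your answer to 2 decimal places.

7.62

With k distinct symbols already seen, the next new one arrives after an expected 38/(38-k) spins.
Sum over k = 0,...,6: E = 38/38 + 38/37 + 38/36 + ... + 38/33 + 38/32 = 7.625.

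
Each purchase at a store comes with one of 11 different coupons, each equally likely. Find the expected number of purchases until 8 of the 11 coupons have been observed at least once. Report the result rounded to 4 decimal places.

13.0520

With k distinct coupons already seen, the next new one arrives after an expected 11/(11-k) purchases.
Sum over k = 0,...,7: E = 11/11 + 11/10 + 11/9 + ... + 11/5 + 11/4 = 13.05198.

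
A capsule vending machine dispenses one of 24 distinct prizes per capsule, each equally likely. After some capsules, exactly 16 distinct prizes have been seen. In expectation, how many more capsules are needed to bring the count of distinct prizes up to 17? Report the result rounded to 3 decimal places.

3.000

The wait to go from k to k+1 distinct prizes is geometric with mean 24/(24-k).
Only the k = 16 term is needed: E = 24/8 = 3.0000.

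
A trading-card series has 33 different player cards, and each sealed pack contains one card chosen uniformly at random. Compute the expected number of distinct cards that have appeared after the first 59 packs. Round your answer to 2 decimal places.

27.63

For each card, P(seen in 59 packs) = 1 - (32/33)^59 = 0.837.
By linearity of expectation, E[distinct seen] = 33·(1 - (32/33)^59) = 27.629.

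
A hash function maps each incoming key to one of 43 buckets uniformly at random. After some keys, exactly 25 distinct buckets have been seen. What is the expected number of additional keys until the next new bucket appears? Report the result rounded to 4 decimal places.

The number of keys until the next new bucket is geometric with success probability 18/43, so its mean is 43/18.
E = 43/18 = 2.38889.

2.3889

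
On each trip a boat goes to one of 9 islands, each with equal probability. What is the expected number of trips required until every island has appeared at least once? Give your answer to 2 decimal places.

Split into phases: going from k distinct to k+1 distinct takes on average 9/(9-k) trips.
E[T] = 9/9 + 9/8 + 9/7 + ... + 9/2 + 9/1 = 9·H_{9}.
H_{9} = 2.829, so E[T] = 25.461.

25.46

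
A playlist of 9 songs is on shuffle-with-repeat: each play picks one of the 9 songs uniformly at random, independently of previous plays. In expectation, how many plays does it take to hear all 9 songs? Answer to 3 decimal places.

The wait to go from k to k+1 distinct songs is geometric with mean 9/(9-k).
E[T] = 9/9 + 9/8 + 9/7 + ... + 9/2 + 9/1 = 9·H_{9}.
H_{9} = 2.8290, so E[T] = 25.4607.

25.461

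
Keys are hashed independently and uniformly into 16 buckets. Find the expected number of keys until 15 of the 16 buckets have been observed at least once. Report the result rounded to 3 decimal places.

38.092

Going from k to k+1 distinct takes a geometric number of keys with mean 16/(16-k).
Sum over k = 0,...,14: E = 16/16 + 16/15 + 16/14 + ... + 16/3 + 16/2 = 38.0917.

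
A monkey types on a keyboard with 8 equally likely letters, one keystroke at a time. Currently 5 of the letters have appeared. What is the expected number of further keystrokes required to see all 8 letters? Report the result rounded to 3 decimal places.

With k distinct letters already seen, the next new one takes an expected 8/(8-k) keystrokes.
Sum over k = 5,...,7: E = 8/3 + 8/2 + 8/1 = 14.6667.

14.667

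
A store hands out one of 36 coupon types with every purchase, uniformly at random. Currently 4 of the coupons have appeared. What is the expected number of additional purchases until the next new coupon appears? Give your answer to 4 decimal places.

1.1250

Each purchase yields a new coupon with probability (36-4)/36 = 32/36, so the wait is geometric with mean 36/32.
E = 36/32 = 1.12500.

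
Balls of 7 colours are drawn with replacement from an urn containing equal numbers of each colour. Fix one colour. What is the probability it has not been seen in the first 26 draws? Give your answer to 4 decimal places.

On each draw the fixed colour fails to appear with probability 6/7.
P(still missing after 26) = (6/7)^26 = 0.01817.

0.0182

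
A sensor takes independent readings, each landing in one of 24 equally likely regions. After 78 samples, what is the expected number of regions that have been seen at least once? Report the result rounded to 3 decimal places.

23.132

For each region, P(seen in 78 samples) = 1 - (23/24)^78 = 0.9638.
By linearity of expectation, E[distinct seen] = 24·(1 - (23/24)^78) = 23.1320.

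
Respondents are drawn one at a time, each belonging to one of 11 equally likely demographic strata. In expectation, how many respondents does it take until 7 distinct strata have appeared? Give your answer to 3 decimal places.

10.302

With k distinct strata already seen, the next new one arrives after an expected 11/(11-k) respondents.
Sum over k = 0,...,6: E = 11/11 + 11/10 + 11/9 + ... + 11/6 + 11/5 = 10.3020.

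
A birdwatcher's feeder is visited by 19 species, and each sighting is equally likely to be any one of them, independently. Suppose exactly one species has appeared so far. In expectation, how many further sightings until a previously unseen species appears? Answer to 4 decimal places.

1.0556

The number of sightings until the next new species is geometric with success probability 18/19, so its mean is 19/18.
E = 19/18 = 1.05556.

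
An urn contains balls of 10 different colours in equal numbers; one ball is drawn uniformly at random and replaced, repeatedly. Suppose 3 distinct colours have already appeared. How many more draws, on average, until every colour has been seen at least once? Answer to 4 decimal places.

With k distinct colours already seen, the next new one takes an expected 10/(10-k) draws.
Sum over k = 3,...,9: E = 10/7 + 10/6 + 10/5 + ... + 10/2 + 10/1 = 25.92857.

25.9286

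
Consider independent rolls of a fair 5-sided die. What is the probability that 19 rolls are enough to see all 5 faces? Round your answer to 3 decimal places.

0.929

By inclusion–exclusion over which faces are missing,
P(all seen) = Σ_{j=0}^{5} (-1)^j C(5,j)((5-j)/5)^19
= 1.0000 - 0.0721 + 0.0006 - 0.0000 + 0.0000 - 0.0000
= 0.9286.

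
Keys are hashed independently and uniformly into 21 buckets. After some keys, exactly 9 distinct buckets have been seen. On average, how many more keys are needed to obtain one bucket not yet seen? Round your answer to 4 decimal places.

The number of keys until the next new bucket is geometric with success probability 12/21, so its mean is 21/12.
E = 21/12 = 1.75000.

1.7500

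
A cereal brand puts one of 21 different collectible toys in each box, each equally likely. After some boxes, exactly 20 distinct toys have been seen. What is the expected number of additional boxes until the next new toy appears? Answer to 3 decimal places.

The number of boxes until the next new toy is geometric with success probability 1/21, so its mean is 21/1.
E = 21/1 = 21.0000.

21.000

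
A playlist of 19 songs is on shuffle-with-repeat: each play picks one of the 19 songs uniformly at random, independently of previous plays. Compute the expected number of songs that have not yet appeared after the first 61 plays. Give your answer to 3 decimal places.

For each song, P(unseen after 61) = (18/19)^61 = 0.0370.
By linearity of expectation, E[unseen] = 19·(18/19)^61 = 0.7021.

0.702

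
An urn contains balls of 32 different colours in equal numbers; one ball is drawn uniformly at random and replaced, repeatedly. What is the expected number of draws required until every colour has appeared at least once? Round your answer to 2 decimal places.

Split into phases: going from k distinct to k+1 distinct takes on average 32/(32-k) draws.
E[T] = 32/32 + 32/31 + 32/30 + ... + 32/2 + 32/1 = 32·H_{32}.
H_{32} = 4.058, so E[T] = 129.872.

129.87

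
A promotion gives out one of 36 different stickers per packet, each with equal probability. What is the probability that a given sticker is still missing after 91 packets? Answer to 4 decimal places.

0.0770

On each packet the fixed sticker fails to appear with probability 35/36.
P(still missing after 91) = (35/36)^91 = 0.07703.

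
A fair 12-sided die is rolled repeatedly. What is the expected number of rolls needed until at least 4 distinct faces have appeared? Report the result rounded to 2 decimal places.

With k distinct faces already seen, the next new one arrives after an expected 12/(12-k) rolls.
Sum over k = 0,...,3: E = 12/12 + 12/11 + 12/10 + 12/9 = 4.624.

4.62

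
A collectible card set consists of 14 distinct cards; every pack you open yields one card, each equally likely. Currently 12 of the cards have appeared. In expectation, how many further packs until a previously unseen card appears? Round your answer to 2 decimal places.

The number of packs until the next new card is geometric with success probability 2/14, so its mean is 14/2.
E = 14/2 = 7.000.

7.00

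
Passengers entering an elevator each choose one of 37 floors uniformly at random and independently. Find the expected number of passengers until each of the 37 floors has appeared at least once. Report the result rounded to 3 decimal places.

155.459

After k distinct floors have appeared, the next passenger gives a new one with probability (37-k)/37, so the expected wait for the (k+1)-th is 37/(37-k).
E[T] = 37/37 + 37/36 + 37/35 + ... + 37/2 + 37/1 = 37·H_{37}.
H_{37} = 4.2016, so E[T] = 155.4587.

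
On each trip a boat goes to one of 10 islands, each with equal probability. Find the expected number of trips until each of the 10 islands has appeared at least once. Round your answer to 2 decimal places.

Split into phases: going from k distinct to k+1 distinct takes on average 10/(10-k) trips.
E[T] = 10/10 + 10/9 + 10/8 + ... + 10/2 + 10/1 = 10·H_{10}.
H_{10} = 2.929, so E[T] = 29.290.

29.29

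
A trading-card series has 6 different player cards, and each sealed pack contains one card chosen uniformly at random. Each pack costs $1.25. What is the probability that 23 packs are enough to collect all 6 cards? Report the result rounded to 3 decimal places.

0.911

By inclusion–exclusion over which cards are missing,
P(all seen) = Σ_{j=0}^{6} (-1)^j C(6,j)((6-j)/6)^23
= 1.0000 - 0.0906 + 0.0013 - 0.0000 + 0.0000 - 0.0000 + 0.0000
= 0.9108.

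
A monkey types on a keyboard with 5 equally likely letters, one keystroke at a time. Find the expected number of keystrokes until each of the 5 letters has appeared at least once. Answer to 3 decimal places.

11.417

The wait to go from k to k+1 distinct letters is geometric with mean 5/(5-k).
E[T] = 5/5 + 5/4 + 5/3 + 5/2 + 5/1 = 5·H_{5}.
H_{5} = 2.2833, so E[T] = 11.4167.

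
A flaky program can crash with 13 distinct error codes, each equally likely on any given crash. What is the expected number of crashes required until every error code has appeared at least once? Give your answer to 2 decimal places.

The wait to go from k to k+1 distinct error codes is geometric with mean 13/(13-k).
E[T] = 13/13 + 13/12 + 13/11 + ... + 13/2 + 13/1 = 13·H_{13}.
H_{13} = 3.180, so E[T] = 41.342.

41.34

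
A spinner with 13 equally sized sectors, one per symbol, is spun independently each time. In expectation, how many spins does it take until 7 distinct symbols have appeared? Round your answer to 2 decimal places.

Going from k to k+1 distinct takes a geometric number of spins with mean 13/(13-k).
Sum over k = 0,...,6: E = 13/13 + 13/12 + 13/11 + ... + 13/8 + 13/7 = 9.492.

9.49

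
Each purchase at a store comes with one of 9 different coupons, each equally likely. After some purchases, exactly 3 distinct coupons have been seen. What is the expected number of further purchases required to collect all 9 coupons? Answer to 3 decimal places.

22.050

From k distinct to k+1 distinct takes on average 9/(9-k) purchases.
Sum over k = 3,...,8: E = 9/6 + 9/5 + 9/4 + 9/3 + 9/2 + 9/1 = 22.0500.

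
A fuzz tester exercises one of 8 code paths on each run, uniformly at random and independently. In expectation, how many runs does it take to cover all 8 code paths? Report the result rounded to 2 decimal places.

21.74

Split into phases: going from k distinct to k+1 distinct takes on average 8/(8-k) runs.
E[T] = 8/8 + 8/7 + 8/6 + ... + 8/2 + 8/1 = 8·H_{8}.
H_{8} = 2.718, so E[T] = 21.743.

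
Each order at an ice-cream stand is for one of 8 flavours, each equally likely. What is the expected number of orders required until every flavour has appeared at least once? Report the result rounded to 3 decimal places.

21.743

Split into phases: going from k distinct to k+1 distinct takes on average 8/(8-k) orders.
E[T] = 8/8 + 8/7 + 8/6 + ... + 8/2 + 8/1 = 8·H_{8}.
H_{8} = 2.7179, so E[T] = 21.7429.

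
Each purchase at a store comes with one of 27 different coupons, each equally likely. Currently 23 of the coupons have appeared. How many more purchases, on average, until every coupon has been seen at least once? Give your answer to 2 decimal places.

With k distinct coupons already seen, the next new one takes an expected 27/(27-k) purchases.
Sum over k = 23,...,26: E = 27/4 + 27/3 + 27/2 + 27/1 = 56.250.

56.25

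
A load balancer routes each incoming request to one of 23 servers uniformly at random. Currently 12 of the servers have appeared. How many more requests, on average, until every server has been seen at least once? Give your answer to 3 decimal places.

The wait to go from k to k+1 distinct servers is geometric with mean 23/(23-k).
Sum over k = 12,...,22: E = 23/11 + 23/10 + 23/9 + ... + 23/2 + 23/1 = 69.4572.

69.457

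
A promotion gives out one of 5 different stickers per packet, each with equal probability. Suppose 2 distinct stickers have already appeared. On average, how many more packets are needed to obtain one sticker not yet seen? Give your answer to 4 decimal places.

Each packet yields a new sticker with probability (5-2)/5 = 3/5, so the wait is geometric with mean 5/3.
E = 5/3 = 1.66667.

1.6667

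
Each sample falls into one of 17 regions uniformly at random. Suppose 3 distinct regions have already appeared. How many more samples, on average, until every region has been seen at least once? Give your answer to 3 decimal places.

From k distinct to k+1 distinct takes on average 17/(17-k) samples.
Sum over k = 3,...,16: E = 17/14 + 17/13 + 17/12 + ... + 17/2 + 17/1 = 55.2766.

55.277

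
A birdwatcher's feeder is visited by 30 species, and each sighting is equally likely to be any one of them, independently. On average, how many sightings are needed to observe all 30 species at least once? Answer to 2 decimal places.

119.85

After k distinct species have appeared, the next sighting gives a new one with probability (30-k)/30, so the expected wait for the (k+1)-th is 30/(30-k).
E[T] = 30/30 + 30/29 + 30/28 + ... + 30/2 + 30/1 = 30·H_{30}.
H_{30} = 3.995, so E[T] = 119.850.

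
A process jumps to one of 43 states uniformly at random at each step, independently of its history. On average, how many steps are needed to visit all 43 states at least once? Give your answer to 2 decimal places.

187.05

Split into phases: going from k distinct to k+1 distinct takes on average 43/(43-k) steps.
E[T] = 43/43 + 43/42 + 43/41 + ... + 43/2 + 43/1 = 43·H_{43}.
H_{43} = 4.350, so E[T] = 187.050.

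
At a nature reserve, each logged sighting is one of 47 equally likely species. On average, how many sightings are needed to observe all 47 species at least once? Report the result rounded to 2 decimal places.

After k distinct species have appeared, the next sighting gives a new one with probability (47-k)/47, so the expected wait for the (k+1)-th is 47/(47-k).
E[T] = 47/47 + 47/46 + 47/45 + ... + 47/2 + 47/1 = 47·H_{47}.
H_{47} = 4.438, so E[T] = 208.584.

208.58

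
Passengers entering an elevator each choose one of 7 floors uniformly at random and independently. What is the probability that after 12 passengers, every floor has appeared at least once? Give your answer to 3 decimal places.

By inclusion–exclusion over which floors are missing,
P(all seen) = Σ_{j=0}^{7} (-1)^j C(7,j)((7-j)/7)^12
= 1.0000 - 1.1009 + 0.3704 - 0.0424 + 0.0013 - 0.0000 + 0.0000 - 0.0000
= 0.2285.

0.228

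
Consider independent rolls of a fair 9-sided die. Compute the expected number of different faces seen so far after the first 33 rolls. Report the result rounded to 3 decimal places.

8.815

For each face, P(seen in 33 rolls) = 1 - (8/9)^33 = 0.9795.
By linearity of expectation, E[distinct seen] = 9·(1 - (8/9)^33) = 8.8154.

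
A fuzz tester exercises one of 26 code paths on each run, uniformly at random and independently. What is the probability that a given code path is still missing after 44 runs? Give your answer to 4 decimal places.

On each run the fixed code path fails to appear with probability 25/26.
P(still missing after 44) = (25/26)^44 = 0.17805.

0.1780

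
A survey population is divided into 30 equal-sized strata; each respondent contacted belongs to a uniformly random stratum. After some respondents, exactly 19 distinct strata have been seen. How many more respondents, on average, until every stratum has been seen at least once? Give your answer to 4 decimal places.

90.5963

From k distinct to k+1 distinct takes on average 30/(30-k) respondents.
Sum over k = 19,...,29: E = 30/11 + 30/10 + 30/9 + ... + 30/2 + 30/1 = 90.59632.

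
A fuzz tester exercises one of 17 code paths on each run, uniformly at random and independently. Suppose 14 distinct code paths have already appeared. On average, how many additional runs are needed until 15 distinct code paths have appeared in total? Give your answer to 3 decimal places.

The wait to go from k to k+1 distinct code paths is geometric with mean 17/(17-k).
Only the k = 14 term is needed: E = 17/3 = 5.6667.

5.667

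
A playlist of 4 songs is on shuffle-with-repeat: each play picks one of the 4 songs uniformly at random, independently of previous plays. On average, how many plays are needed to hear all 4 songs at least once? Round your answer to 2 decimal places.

8.33

The wait to go from k to k+1 distinct songs is geometric with mean 4/(4-k).
E[T] = 4/4 + 4/3 + 4/2 + 4/1 = 4·H_{4}.
H_{4} = 2.083, so E[T] = 8.333.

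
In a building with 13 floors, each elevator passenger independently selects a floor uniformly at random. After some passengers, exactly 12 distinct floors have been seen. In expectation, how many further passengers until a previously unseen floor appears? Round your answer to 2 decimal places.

Each passenger yields a new floor with probability (13-12)/13 = 1/13, so the wait is geometric with mean 13/1.
E = 13/1 = 13.000.

13.00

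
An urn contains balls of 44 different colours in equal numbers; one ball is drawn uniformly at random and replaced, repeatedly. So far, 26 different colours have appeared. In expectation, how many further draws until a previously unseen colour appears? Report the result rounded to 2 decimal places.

Each draw yields a new colour with probability (44-26)/44 = 18/44, so the wait is geometric with mean 44/18.
E = 44/18 = 2.444.

2.44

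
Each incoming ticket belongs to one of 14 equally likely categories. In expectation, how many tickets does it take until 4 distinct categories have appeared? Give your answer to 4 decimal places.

With k distinct categories already seen, the next new one arrives after an expected 14/(14-k) tickets.
Sum over k = 0,...,3: E = 14/14 + 14/13 + 14/12 + 14/11 = 4.51632.

4.5163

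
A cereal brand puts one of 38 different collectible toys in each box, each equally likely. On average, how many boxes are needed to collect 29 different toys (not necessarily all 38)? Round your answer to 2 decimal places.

53.16

With k distinct toys already seen, the next new one arrives after an expected 38/(38-k) boxes.
Sum over k = 0,...,28: E = 38/38 + 38/37 + 38/36 + ... + 38/11 + 38/10 = 53.159.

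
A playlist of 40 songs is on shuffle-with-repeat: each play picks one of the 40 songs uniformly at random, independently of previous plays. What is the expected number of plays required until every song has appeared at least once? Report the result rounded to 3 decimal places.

171.142

The wait to go from k to k+1 distinct songs is geometric with mean 40/(40-k).
E[T] = 40/40 + 40/39 + 40/38 + ... + 40/2 + 40/1 = 40·H_{40}.
H_{40} = 4.2785, so E[T] = 171.1417.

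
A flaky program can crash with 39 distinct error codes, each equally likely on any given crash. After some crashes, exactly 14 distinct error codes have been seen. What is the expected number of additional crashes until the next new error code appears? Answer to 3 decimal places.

The number of crashes until the next new error code is geometric with success probability 25/39, so its mean is 39/25.
E = 39/25 = 1.5600.

1.560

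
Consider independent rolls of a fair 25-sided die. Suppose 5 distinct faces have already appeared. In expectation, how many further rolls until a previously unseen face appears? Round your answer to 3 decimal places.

1.250

Each roll yields a new face with probability (25-5)/25 = 20/25, so the wait is geometric with mean 25/20.
E = 25/20 = 1.2500.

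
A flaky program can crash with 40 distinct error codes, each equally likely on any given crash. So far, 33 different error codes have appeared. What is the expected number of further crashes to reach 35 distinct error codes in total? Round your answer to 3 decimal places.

The wait to go from k to k+1 distinct error codes is geometric with mean 40/(40-k).
Sum over k = 33,...,34: E = 40/7 + 40/6 = 12.3810.

12.381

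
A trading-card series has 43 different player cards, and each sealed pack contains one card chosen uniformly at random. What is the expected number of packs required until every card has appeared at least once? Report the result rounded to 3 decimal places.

After k distinct cards have appeared, the next pack gives a new one with probability (43-k)/43, so the expected wait for the (k+1)-th is 43/(43-k).
E[T] = 43/43 + 43/42 + 43/41 + ... + 43/2 + 43/1 = 43·H_{43}.
H_{43} = 4.3500, so E[T] = 187.0499.

187.050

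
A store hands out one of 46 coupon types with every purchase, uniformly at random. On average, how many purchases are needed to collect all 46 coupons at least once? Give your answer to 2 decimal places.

The wait to go from k to k+1 distinct coupons is geometric with mean 46/(46-k).
E[T] = 46/46 + 46/45 + 46/44 + ... + 46/2 + 46/1 = 46·H_{46}.
H_{46} = 4.417, so E[T] = 203.168.

203.17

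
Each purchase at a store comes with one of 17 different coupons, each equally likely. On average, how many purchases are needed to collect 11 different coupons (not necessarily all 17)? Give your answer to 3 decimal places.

16.822

With k distinct coupons already seen, the next new one arrives after an expected 17/(17-k) purchases.
Sum over k = 0,...,10: E = 17/17 + 17/16 + 17/15 + ... + 17/8 + 17/7 = 16.8224.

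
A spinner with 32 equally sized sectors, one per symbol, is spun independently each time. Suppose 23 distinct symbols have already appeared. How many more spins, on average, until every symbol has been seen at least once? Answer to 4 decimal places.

With k distinct symbols already seen, the next new one takes an expected 32/(32-k) spins.
Sum over k = 23,...,31: E = 32/9 + 32/8 + 32/7 + ... + 32/2 + 32/1 = 90.52698.

90.5270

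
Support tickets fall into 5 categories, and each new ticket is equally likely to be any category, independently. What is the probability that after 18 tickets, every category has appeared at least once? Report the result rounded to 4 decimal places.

0.9109

Let A_i be the event that category i is missing after 18 tickets. By inclusion–exclusion on the A_i,
P(all seen) = Σ_{j=0}^{5} (-1)^j C(5,j)((5-j)/5)^18
= 1.00000 - 0.09007 + 0.00102 - 0.00000 + 0.00000 - 0.00000
= 0.91094.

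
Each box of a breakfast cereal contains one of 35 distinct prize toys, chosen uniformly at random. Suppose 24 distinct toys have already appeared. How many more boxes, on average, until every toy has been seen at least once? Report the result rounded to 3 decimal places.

With k distinct toys already seen, the next new one takes an expected 35/(35-k) boxes.
Sum over k = 24,...,34: E = 35/11 + 35/10 + 35/9 + ... + 35/2 + 35/1 = 105.6957.

105.696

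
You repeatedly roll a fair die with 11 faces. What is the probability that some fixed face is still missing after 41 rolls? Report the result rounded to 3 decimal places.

Each roll misses the fixed face with probability (11-1)/11 = 10/11, independently.
P(still missing after 41) = (10/11)^41 = 0.0201.

0.020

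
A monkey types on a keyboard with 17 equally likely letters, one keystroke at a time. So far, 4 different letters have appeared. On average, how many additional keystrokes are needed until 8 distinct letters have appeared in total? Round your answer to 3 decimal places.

5.970

From k distinct to k+1 distinct takes on average 17/(17-k) keystrokes.
Sum over k = 4,...,7: E = 17/13 + 17/12 + 17/11 + 17/10 = 5.9698.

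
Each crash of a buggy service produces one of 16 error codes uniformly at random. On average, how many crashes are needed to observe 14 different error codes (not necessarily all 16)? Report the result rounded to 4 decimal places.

Going from k to k+1 distinct takes a geometric number of crashes with mean 16/(16-k).
Sum over k = 0,...,13: E = 16/16 + 16/15 + 16/14 + ... + 16/4 + 16/3 = 30.09166.

30.0917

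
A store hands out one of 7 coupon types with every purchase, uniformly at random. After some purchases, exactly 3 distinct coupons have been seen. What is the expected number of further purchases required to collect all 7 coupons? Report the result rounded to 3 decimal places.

The wait to go from k to k+1 distinct coupons is geometric with mean 7/(7-k).
Sum over k = 3,...,6: E = 7/4 + 7/3 + 7/2 + 7/1 = 14.5833.

14.583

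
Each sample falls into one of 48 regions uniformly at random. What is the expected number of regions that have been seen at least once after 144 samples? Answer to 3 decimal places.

45.685

For each region, P(seen in 144 samples) = 1 - (47/48)^144 = 0.9518.
By linearity of expectation, E[distinct seen] = 48·(1 - (47/48)^144) = 45.6848.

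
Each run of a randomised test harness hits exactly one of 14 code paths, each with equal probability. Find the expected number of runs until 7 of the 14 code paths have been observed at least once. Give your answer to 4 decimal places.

9.2219

Going from k to k+1 distinct takes a geometric number of runs with mean 14/(14-k).
Sum over k = 0,...,6: E = 14/14 + 14/13 + 14/12 + ... + 14/9 + 14/8 = 9.22187.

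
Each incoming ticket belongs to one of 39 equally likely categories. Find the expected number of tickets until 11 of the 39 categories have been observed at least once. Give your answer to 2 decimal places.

Going from k to k+1 distinct takes a geometric number of tickets with mean 39/(39-k).
Sum over k = 0,...,10: E = 39/39 + 39/38 + 39/37 + ... + 39/30 + 39/29 = 12.729.

12.73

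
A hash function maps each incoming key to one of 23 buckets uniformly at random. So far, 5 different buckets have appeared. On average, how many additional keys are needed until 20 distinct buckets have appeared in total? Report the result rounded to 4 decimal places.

38.2208

The wait to go from k to k+1 distinct buckets is geometric with mean 23/(23-k).
Sum over k = 5,...,19: E = 23/18 + 23/17 + 23/16 + ... + 23/5 + 23/4 = 38.22082.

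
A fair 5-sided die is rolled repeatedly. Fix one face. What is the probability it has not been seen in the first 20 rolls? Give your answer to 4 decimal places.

On each roll the fixed face fails to appear with probability 4/5.
P(still missing after 20) = (4/5)^20 = 0.01153.

0.0115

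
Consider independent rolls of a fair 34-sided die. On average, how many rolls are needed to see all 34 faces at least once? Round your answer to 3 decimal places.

140.019

The wait to go from k to k+1 distinct faces is geometric with mean 34/(34-k).
E[T] = 34/34 + 34/33 + 34/32 + ... + 34/2 + 34/1 = 34·H_{34}.
H_{34} = 4.1182, so E[T] = 140.0191.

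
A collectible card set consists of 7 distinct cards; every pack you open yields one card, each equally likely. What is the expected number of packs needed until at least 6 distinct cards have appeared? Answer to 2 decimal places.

11.15

Going from k to k+1 distinct takes a geometric number of packs with mean 7/(7-k).
Sum over k = 0,...,5: E = 7/7 + 7/6 + 7/5 + 7/4 + 7/3 + 7/2 = 11.150.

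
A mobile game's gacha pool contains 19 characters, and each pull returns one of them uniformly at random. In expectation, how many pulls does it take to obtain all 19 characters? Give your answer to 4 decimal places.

After k distinct characters have appeared, the next pull gives a new one with probability (19-k)/19, so the expected wait for the (k+1)-th is 19/(19-k).
E[T] = 19/19 + 19/18 + 19/17 + ... + 19/2 + 19/1 = 19·H_{19}.
H_{19} = 3.54774, so E[T] = 67.40705.

67.4071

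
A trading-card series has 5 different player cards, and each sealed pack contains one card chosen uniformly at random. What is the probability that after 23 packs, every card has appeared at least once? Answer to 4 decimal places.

0.9706

By inclusion–exclusion over which cards are missing,
P(all seen) = Σ_{j=0}^{5} (-1)^j C(5,j)((5-j)/5)^23
= 1.00000 - 0.02951 + 0.00008 - 0.00000 + 0.00000 - 0.00000
= 0.97056.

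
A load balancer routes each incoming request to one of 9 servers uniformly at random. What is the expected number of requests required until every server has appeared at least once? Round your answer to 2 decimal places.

Split into phases: going from k distinct to k+1 distinct takes on average 9/(9-k) requests.
E[T] = 9/9 + 9/8 + 9/7 + ... + 9/2 + 9/1 = 9·H_{9}.
H_{9} = 2.829, so E[T] = 25.461.

25.46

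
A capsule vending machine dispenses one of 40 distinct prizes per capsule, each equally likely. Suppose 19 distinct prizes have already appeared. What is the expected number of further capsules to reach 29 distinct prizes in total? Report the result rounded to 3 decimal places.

With k distinct prizes already seen, the next new one takes an expected 40/(40-k) capsules.
Sum over k = 19,...,28: E = 40/21 + 40/20 + 40/19 + ... + 40/13 + 40/12 = 25.0193.

25.019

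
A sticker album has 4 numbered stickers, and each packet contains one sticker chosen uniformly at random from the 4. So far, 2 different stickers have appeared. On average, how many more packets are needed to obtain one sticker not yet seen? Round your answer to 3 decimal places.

Each packet yields a new sticker with probability (4-2)/4 = 2/4, so the wait is geometric with mean 4/2.
E = 4/2 = 2.0000.

2.000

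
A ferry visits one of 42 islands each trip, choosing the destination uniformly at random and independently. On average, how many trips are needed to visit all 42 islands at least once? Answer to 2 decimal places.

After k distinct islands have appeared, the next trip gives a new one with probability (42-k)/42, so the expected wait for the (k+1)-th is 42/(42-k).
E[T] = 42/42 + 42/41 + 42/40 + ... + 42/2 + 42/1 = 42·H_{42}.
H_{42} = 4.327, so E[T] = 181.723.

181.72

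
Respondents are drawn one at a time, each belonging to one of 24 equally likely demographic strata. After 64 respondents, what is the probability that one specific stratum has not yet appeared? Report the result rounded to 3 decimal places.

0.066

On each respondent the fixed stratum fails to appear with probability 23/24.
P(still missing after 64) = (23/24)^64 = 0.0656.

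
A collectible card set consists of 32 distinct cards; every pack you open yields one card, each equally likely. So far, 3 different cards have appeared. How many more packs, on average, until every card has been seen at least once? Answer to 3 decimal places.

126.773

From k distinct to k+1 distinct takes on average 32/(32-k) packs.
Sum over k = 3,...,31: E = 32/29 + 32/28 + 32/27 + ... + 32/2 + 32/1 = 126.7729.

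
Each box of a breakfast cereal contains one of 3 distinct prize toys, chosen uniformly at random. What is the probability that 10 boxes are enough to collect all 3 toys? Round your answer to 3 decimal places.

0.948

Let A_i be the event that toy i is missing after 10 boxes. By inclusion–exclusion on the A_i,
P(all seen) = Σ_{j=0}^{3} (-1)^j C(3,j)((3-j)/3)^10
= 1.0000 - 0.0520 + 0.0001 - 0.0000
= 0.9480.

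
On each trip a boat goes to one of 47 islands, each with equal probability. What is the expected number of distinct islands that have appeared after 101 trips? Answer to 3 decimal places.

41.645

For each island, P(seen in 101 trips) = 1 - (46/47)^101 = 0.8861.
By linearity of expectation, E[distinct seen] = 47·(1 - (46/47)^101) = 41.6451.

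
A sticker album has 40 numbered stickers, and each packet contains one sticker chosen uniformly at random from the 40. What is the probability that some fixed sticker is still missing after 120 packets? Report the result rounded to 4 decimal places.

Each packet misses the fixed sticker with probability (40-1)/40 = 39/40, independently.
P(still missing after 120) = (39/40)^120 = 0.04792.

0.0479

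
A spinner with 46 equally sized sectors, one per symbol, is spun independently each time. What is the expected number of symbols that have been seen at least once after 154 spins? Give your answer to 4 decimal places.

For each symbol, P(seen in 154 spins) = 1 - (45/46)^154 = 0.96611.
By linearity of expectation, E[distinct seen] = 46·(1 - (45/46)^154) = 44.44124.

44.4412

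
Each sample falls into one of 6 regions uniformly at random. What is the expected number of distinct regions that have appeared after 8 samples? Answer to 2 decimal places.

4.60

For each region, P(seen in 8 samples) = 1 - (5/6)^8 = 0.767.
By linearity of expectation, E[distinct seen] = 6·(1 - (5/6)^8) = 4.605.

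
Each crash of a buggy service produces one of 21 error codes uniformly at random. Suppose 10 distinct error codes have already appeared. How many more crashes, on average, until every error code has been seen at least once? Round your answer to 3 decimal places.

From k distinct to k+1 distinct takes on average 21/(21-k) crashes.
Sum over k = 10,...,20: E = 21/11 + 21/10 + 21/9 + ... + 21/2 + 21/1 = 63.4174.

63.417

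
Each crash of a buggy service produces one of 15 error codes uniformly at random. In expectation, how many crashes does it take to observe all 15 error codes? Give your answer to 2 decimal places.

49.77

Split into phases: going from k distinct to k+1 distinct takes on average 15/(15-k) crashes.
E[T] = 15/15 + 15/14 + 15/13 + ... + 15/2 + 15/1 = 15·H_{15}.
H_{15} = 3.318, so E[T] = 49.773.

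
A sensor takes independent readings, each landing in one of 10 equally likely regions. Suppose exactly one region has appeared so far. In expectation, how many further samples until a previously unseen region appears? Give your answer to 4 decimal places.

1.1111

Each sample yields a new region with probability (10-1)/10 = 9/10, so the wait is geometric with mean 10/9.
E = 10/9 = 1.11111.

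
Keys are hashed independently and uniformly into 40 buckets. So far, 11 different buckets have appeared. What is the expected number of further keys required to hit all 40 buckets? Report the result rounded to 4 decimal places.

158.4662

From k distinct to k+1 distinct takes on average 40/(40-k) keys.
Sum over k = 11,...,39: E = 40/29 + 40/28 + 40/27 + ... + 40/2 + 40/1 = 158.46615.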